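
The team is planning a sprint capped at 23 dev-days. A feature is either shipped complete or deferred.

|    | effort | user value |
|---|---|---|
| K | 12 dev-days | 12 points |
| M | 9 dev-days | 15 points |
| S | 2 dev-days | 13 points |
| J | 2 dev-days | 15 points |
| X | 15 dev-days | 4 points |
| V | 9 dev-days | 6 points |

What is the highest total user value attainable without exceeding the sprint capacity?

49

Allowing fractional choices, the relaxed optimum would be about 53.0, but features are indivisible.
K + M + J: effort 12 + 9 + 2 = 23 ≤ 23, user value 12 + 15 + 15 = 42.
M + S + J + V: effort 9 + 2 + 2 + 9 = 22 ≤ 23, user value 15 + 13 + 15 + 6 = 49.
M + S + J: effort 9 + 2 + 2 = 13 ≤ 23, user value 15 + 13 + 15 = 43.
Best is M, S, J, and V with total user value 49.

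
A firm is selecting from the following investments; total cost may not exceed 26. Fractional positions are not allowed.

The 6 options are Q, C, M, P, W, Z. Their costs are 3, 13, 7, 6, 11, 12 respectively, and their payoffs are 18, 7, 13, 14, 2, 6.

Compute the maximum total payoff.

Treat it as a binary knapsack problem.
Take Q, M, and P: cost 3 + 7 + 6 = 16 ≤ 26, payoff 18 + 13 + 14 = 45.
No other feasible combination does better.

45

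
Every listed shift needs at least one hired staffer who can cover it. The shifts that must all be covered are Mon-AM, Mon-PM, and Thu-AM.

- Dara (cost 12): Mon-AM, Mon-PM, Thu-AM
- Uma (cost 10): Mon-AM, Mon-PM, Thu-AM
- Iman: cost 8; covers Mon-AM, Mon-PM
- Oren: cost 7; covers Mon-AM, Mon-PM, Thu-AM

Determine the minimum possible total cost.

7

This is a weighted set-cover instance.
Oren alone covers Mon-AM, Mon-PM, Thu-AM — every shift.
Total cost: 7.
No cover costs less than 7.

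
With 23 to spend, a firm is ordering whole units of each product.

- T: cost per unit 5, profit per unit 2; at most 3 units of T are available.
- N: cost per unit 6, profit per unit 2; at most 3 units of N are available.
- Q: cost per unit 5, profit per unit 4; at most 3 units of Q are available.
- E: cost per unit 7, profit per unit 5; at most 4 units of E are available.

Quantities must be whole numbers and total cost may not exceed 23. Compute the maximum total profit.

17

Take 3×Q and 1×E: cost 22 ≤ 23, profit 3·4 + 1·5 = 17.
Q has the best ratio (4/5) and is taken to its limit of 3; remaining capacity is filled optimally with the others.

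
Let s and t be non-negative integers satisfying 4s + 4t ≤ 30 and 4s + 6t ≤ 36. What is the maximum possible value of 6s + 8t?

50

Relaxing integrality, the LP optimum is 51.00 at (s,t) = (4.5, 3), which is not an integer point.
(s,t)=(3,4) is feasible, giving 50.
(s,t)=(4,3) is feasible, giving 48.
(s,t)=(5,2) is feasible, giving 46.
No feasible integer point exceeds 50.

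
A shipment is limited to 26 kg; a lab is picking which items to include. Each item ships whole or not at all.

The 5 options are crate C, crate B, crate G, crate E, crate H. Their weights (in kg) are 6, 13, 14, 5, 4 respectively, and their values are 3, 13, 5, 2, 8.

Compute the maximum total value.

24

Allowing fractional choices, the relaxed optimum would be about 25.2, but items are indivisible.
crate B + crate E + crate H: weight 13 + 5 + 4 = 22 ≤ 26, value 13 + 2 + 8 = 23.
crate C + crate B + crate H: weight 6 + 13 + 4 = 23 ≤ 26, value 3 + 13 + 8 = 24.
crate B + crate H: weight 13 + 4 = 17 ≤ 26, value 13 + 8 = 21.
Best is crate C, crate B, and crate H with total value 24.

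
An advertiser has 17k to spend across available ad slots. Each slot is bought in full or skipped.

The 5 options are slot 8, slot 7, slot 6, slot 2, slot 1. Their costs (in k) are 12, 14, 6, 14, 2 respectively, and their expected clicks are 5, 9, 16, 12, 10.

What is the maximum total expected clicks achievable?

slot 7 + slot 1: cost 14 + 2 = 16 ≤ 17, expected clicks 9 + 10 = 19.
slot 6 + slot 1: cost 6 + 2 = 8 ≤ 17, expected clicks 16 + 10 = 26.
slot 2 + slot 1: cost 14 + 2 = 16 ≤ 17, expected clicks 12 + 10 = 22.
Best is slot 6 and slot 1 with total expected clicks 26.

26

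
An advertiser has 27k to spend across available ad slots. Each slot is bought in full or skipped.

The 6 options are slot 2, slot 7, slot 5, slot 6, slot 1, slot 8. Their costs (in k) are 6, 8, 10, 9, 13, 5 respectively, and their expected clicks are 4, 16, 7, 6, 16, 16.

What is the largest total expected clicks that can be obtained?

Allowing fractional choices, the relaxed optimum would be about 48.7, but ad slots are indivisible.
slot 7 + slot 5 + slot 8: cost 8 + 10 + 5 = 23 ≤ 27, expected clicks 16 + 7 + 16 = 39.
slot 7 + slot 1 + slot 8: cost 8 + 13 + 5 = 26 ≤ 27, expected clicks 16 + 16 + 16 = 48.
slot 7 + slot 6 + slot 8: cost 8 + 9 + 5 = 22 ≤ 27, expected clicks 16 + 6 + 16 = 38.
Best is slot 7, slot 1, and slot 8 with total expected clicks 48.

48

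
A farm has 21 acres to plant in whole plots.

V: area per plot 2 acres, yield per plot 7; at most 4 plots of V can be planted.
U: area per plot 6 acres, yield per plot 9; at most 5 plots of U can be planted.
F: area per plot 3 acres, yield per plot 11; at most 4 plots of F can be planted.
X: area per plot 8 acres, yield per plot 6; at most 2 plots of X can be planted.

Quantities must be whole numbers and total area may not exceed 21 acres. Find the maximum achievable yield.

4×V and 4×F: area 20 ≤ 21, yield 4·7 + 4·11 = 72.
3×V and 4×F: area 18 ≤ 21, yield 3·7 + 4·11 = 65.
Best is 72.

72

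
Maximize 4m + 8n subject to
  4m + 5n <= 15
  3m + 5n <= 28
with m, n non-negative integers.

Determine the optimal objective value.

(m,n)=(0,3) is feasible, giving 24.
(m,n)=(1,2) is feasible, giving 20.
No feasible integer point exceeds 24.

24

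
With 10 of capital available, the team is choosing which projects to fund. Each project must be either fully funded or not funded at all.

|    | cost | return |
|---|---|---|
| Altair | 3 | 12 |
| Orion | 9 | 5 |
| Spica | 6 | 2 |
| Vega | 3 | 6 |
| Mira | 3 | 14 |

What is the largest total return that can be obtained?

32

This is a 0-1 knapsack instance.
Altair + Mira: cost 3 + 3 = 6 ≤ 10, return 12 + 14 = 26.
Vega + Mira: cost 3 + 3 = 6 ≤ 10, return 6 + 14 = 20.
Altair + Vega + Mira: cost 3 + 3 + 3 = 9 ≤ 10, return 12 + 6 + 14 = 32.
Best is Altair, Vega, and Mira with total return 32.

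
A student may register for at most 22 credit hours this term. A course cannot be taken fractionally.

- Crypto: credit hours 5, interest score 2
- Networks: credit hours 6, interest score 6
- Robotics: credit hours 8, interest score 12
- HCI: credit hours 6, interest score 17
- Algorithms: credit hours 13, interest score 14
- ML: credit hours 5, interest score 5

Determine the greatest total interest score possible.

Allowing fractional choices, the relaxed optimum would be about 37.6, but courses are indivisible.
Robotics + HCI + ML: credit hours 8 + 6 + 5 = 19 ≤ 22, interest score 12 + 17 + 5 = 34.
Networks + Robotics + HCI: credit hours 6 + 8 + 6 = 20 ≤ 22, interest score 6 + 12 + 17 = 35.
Crypto + Robotics + HCI: credit hours 5 + 8 + 6 = 19 ≤ 22, interest score 2 + 12 + 17 = 31.
Best is Networks, Robotics, and HCI with total interest score 35.

35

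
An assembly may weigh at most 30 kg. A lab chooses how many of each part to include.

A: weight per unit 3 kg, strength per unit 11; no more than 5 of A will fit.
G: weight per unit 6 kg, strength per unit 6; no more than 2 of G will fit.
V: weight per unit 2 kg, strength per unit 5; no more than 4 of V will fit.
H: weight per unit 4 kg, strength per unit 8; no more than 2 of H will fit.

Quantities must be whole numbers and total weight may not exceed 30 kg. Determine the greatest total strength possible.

A has the best ratio (11/3); taking only A gives at most 5×11 = 55 (stopped by the supply cap of 5).
Mixing does better — 5×A, 3×V, and 2×H: weight 29 ≤ 30, strength 5·11 + 3·5 + 2·8 = 86.

86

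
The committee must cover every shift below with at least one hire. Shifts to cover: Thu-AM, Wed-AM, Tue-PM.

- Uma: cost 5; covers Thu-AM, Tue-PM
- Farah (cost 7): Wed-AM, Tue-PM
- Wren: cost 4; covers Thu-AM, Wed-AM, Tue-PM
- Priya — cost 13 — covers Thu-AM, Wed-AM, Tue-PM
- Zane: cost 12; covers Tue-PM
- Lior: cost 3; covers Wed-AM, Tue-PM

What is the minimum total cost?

This is an integer covering problem.
Wren alone covers Thu-AM, Wed-AM, Tue-PM — every shift.
Total cost: 4.
No cover costs less than 4.

4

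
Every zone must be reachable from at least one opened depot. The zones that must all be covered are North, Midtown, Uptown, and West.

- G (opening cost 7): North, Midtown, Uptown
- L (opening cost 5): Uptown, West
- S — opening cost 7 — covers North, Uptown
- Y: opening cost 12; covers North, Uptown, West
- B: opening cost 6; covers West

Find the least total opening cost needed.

12

Choose G and L: together they cover North, Midtown, Uptown, West — every zone.
Total opening cost: 7 + 5 = 12.
No cover costs less than 12.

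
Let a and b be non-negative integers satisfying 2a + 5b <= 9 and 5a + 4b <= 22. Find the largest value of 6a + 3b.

24

(a,b)=(4,0): 2·4+5·0=8≤9, 5·4+4·0=20≤22, objective 24.
(a,b)=(3,0): 2·3+5·0=6≤9, 5·3+4·0=15≤22, objective 18.
Maximum is 24 at (a,b)=(4,0).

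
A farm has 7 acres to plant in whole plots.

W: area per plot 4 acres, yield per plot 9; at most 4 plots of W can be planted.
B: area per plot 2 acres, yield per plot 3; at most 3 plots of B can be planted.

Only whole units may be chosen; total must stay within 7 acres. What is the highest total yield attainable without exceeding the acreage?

12

Take 1×W and 1×B: area 6 ≤ 7, yield 1·9 + 1·3 = 12.
No other integer combination yields more.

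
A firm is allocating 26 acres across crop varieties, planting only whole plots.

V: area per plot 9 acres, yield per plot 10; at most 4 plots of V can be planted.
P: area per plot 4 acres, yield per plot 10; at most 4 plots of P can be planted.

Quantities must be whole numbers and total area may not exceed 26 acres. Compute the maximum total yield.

1×V and 4×P: area 25 ≤ 26, yield 1·10 + 4·10 = 50.
4×P: area 16 ≤ 26, yield 4·10 = 40.
Best is 50.

50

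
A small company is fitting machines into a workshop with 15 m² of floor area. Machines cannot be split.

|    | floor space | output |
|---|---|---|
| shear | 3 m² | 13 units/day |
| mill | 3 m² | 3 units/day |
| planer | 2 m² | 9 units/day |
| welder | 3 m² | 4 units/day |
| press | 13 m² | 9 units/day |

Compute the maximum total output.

Allowing fractional choices, the relaxed optimum would be about 31.8, but machines are indivisible.
shear + mill + planer: floor space 3 + 3 + 2 = 8 ≤ 15, output 13 + 3 + 9 = 25.
shear + planer + welder: floor space 3 + 2 + 3 = 8 ≤ 15, output 13 + 9 + 4 = 26.
shear + mill + planer + welder: floor space 3 + 3 + 2 + 3 = 11 ≤ 15, output 13 + 3 + 9 + 4 = 29.
Best is shear, mill, planer, and welder with total output 29.

29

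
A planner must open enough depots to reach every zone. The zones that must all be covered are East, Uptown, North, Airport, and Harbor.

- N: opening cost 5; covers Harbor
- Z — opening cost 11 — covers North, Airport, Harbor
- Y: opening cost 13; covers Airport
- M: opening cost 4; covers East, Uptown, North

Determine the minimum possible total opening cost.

The greedy cost-per-new-zone heuristic would pick M, N, and Z for 20, but a cheaper cover exists.
Choose Z and M: together they cover East, Uptown, North, Airport, Harbor — every zone.
Total opening cost: 11 + 4 = 15.
No cover costs less than 15.

15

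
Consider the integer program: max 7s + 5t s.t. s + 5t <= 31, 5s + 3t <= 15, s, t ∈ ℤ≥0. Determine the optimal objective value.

25

(s,t)=(0,5): 1·0+5·5=25≤31, 5·0+3·5=15≤15, objective 25.
(s,t)=(0,4): 1·0+5·4=20≤31, 5·0+3·4=12≤15, objective 20.
The best lattice point is (0,5), giving 25.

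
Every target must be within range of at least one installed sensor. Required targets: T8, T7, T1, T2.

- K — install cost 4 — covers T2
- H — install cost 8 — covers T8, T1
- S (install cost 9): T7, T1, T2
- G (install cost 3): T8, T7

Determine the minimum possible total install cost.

12

The greedy cost-per-new-target heuristic would pick G, K, and H for 15, but a cheaper cover exists.
Choose S and G: together they cover T8, T7, T1, T2 — every target.
Total install cost: 9 + 3 = 12.
No cover costs less than 12.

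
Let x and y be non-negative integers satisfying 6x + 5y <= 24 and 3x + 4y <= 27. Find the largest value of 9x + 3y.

(x,y)=(4,0): 6·4+5·0=24≤24, 3·4+4·0=12≤27, objective 36.
(x,y)=(3,1): 6·3+5·1=23≤24, 3·3+4·1=13≤27, objective 30.
(x,y)=(3,0): 6·3+5·0=18≤24, 3·3+4·0=9≤27, objective 27.
No feasible integer point exceeds 36.

36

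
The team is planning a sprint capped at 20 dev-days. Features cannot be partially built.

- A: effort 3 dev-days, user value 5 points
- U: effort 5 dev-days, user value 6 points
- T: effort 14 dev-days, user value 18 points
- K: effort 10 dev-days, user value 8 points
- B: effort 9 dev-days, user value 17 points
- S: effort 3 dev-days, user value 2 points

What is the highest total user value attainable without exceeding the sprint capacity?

30

This is an integer program with binary decision variables.
Allowing fractional choices, the relaxed optimum would be about 32.3, but features are indivisible.
A + U + B: effort 3 + 5 + 9 = 17 ≤ 20, user value 5 + 6 + 17 = 28.
A + U + B + S: effort 3 + 5 + 9 + 3 = 20 ≤ 20, user value 5 + 6 + 17 + 2 = 30.
U + B + S: effort 5 + 9 + 3 = 17 ≤ 20, user value 6 + 17 + 2 = 25.
Best is A, U, B, and S with total user value 30.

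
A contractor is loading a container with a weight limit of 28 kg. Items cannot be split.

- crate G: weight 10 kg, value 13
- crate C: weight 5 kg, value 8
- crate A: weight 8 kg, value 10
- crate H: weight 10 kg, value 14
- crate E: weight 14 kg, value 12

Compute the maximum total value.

37

Allowing fractional choices, the relaxed optimum would be about 38.8, but items are indivisible.
crate G + crate A + crate H: weight 10 + 8 + 10 = 28 ≤ 28, value 13 + 10 + 14 = 37.
crate G + crate C + crate H: weight 10 + 5 + 10 = 25 ≤ 28, value 13 + 8 + 14 = 35.
Best is crate G, crate A, and crate H with total value 37.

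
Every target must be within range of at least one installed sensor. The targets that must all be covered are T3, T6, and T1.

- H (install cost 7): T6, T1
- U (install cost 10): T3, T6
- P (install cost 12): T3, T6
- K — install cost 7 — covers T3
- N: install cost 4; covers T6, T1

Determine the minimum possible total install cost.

11

Choose K and N: together they cover T3, T6, T1 — every target.
Total install cost: 7 + 4 = 11.
No cover costs less than 11.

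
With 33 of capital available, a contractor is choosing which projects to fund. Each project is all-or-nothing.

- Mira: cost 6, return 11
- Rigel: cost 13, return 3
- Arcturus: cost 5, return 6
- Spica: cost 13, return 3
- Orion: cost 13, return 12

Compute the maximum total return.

Take Mira, Arcturus, and Orion: cost 6 + 5 + 13 = 24 ≤ 33, return 11 + 6 + 12 = 29.
No other feasible combination does better.

29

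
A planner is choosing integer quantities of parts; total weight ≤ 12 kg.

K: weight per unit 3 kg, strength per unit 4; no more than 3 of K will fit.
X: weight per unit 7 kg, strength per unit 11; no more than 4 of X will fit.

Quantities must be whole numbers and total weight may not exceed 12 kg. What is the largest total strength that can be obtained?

15

This is a bounded integer knapsack.
X has the best ratio (11/7); taking only X gives at most 1×11 = 11 (stopped by the weight limit).
Mixing does better — 1×K and 1×X: weight 10 ≤ 12, strength 1·4 + 1·11 = 15.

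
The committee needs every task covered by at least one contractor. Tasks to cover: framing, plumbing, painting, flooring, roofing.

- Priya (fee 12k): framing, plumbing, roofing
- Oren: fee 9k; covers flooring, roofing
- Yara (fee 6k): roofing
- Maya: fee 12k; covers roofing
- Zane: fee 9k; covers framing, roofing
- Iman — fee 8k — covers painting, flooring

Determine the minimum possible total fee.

20

Choose Priya and Iman: together they cover framing, plumbing, painting, flooring, roofing — every task.
Total fee: 12 + 8 = 20.
No cover costs less than 20.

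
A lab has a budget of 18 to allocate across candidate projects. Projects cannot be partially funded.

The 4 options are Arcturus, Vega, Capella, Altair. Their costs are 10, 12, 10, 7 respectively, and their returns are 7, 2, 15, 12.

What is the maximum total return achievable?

27

Take Capella and Altair: cost 10 + 7 = 17 ≤ 18, return 15 + 12 = 27.
No other feasible combination does better.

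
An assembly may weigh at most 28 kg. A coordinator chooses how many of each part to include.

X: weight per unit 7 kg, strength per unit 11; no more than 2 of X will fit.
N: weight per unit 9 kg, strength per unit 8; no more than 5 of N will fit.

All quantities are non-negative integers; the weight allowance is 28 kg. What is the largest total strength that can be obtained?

X has the best ratio (11/7); taking only X gives at most 2×11 = 22 (stopped by the supply cap of 2).
Mixing does better — 2×X and 1×N: weight 23 ≤ 28, strength 2·11 + 1·8 = 30.

30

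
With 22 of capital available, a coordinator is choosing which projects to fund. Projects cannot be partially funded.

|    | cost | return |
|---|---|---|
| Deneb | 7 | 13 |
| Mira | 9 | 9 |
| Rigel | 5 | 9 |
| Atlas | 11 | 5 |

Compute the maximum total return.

31

Allowing fractional choices, the relaxed optimum would be about 31.5, but projects are indivisible.
Deneb + Mira + Rigel: cost 7 + 9 + 5 = 21 ≤ 22, return 13 + 9 + 9 = 31.
Deneb + Rigel: cost 7 + 5 = 12 ≤ 22, return 13 + 9 = 22.
Deneb + Mira: cost 7 + 9 = 16 ≤ 22, return 13 + 9 = 22.
Best is Deneb, Mira, and Rigel with total return 31.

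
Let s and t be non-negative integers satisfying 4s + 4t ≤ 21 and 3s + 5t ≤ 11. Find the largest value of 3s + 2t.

9

The continuous relaxation peaks at (3.67, 0) with value 11.00; rounding to a feasible lattice point costs some objective.
(s,t)=(3,0): 4·3+4·0=12≤21, 3·3+5·0=9≤11, objective 9.
(s,t)=(2,1): 4·2+4·1=12≤21, 3·2+5·1=11≤11, objective 8.
Maximum is 9 at (s,t)=(3,0).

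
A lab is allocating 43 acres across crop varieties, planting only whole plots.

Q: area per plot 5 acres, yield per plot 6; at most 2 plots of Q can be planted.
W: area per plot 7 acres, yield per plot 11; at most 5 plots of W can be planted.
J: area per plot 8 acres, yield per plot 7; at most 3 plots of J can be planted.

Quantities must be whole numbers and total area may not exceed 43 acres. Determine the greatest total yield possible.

62

Take 5×W and 1×J: area 43 ≤ 43, yield 5·11 + 1·7 = 62.
W has the best ratio (11/7) and is taken to its limit of 5; remaining capacity is filled optimally with the others.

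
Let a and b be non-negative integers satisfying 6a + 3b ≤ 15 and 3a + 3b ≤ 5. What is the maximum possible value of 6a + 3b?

6

(a,b)=(1,0) is feasible, giving 6.
(a,b)=(0,1) is feasible, giving 3.
(a,b)=(0,0) is feasible, giving 0.
Maximum is 6 at (a,b)=(1,0).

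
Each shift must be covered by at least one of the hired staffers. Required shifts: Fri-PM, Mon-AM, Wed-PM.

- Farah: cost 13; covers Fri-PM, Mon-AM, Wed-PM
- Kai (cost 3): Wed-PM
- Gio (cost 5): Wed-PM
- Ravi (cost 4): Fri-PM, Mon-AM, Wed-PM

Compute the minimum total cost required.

This is a weighted set-cover instance.
Ravi alone covers Fri-PM, Mon-AM, Wed-PM — every shift.
Total cost: 4.
No cover costs less than 4.

4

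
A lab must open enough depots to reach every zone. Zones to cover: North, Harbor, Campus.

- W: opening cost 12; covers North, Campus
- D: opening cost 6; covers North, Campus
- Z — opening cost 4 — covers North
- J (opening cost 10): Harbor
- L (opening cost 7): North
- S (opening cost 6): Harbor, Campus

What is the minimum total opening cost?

The greedy cost-per-new-zone heuristic would pick D and S for 12, but a cheaper cover exists.
Choose Z and S: together they cover North, Harbor, Campus — every zone.
Total opening cost: 4 + 6 = 10.
No cover costs less than 10.

10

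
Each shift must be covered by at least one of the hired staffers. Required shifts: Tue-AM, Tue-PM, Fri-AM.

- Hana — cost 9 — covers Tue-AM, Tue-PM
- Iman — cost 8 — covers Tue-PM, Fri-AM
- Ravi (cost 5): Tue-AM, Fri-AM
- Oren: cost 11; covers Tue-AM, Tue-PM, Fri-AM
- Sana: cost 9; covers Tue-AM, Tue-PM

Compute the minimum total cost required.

11

This is a weighted set-cover instance.
The greedy cost-per-new-shift heuristic would pick Ravi and Iman for 13, but a cheaper cover exists.
Oren alone covers Tue-AM, Tue-PM, Fri-AM — every shift.
Total cost: 11.
No cover costs less than 11.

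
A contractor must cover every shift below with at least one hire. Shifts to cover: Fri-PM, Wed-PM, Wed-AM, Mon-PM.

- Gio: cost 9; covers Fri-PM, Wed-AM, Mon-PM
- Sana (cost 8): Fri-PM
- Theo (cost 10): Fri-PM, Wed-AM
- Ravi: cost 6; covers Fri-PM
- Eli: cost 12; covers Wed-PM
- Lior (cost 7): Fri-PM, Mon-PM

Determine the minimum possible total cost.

21

Choose Gio and Eli: together they cover Fri-PM, Wed-PM, Wed-AM, Mon-PM — every shift.
Total cost: 9 + 12 = 21.
No cover costs less than 21.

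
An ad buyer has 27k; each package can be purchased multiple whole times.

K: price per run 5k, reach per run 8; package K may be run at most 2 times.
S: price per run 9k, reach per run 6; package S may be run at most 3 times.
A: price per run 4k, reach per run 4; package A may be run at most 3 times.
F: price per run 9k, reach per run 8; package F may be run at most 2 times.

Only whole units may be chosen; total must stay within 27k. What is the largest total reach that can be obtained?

2×K, 2×A, and 1×F: price 27 ≤ 27, reach 2·8 + 2·4 + 1·8 = 32.
2×K, 1×S, and 2×A: price 27 ≤ 27, reach 2·8 + 1·6 + 2·4 = 30.
Best is 32.

32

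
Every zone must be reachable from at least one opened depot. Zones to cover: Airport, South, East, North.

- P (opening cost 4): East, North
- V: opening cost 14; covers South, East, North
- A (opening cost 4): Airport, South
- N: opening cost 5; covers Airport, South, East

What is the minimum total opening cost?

8

Choose P and A: together they cover Airport, South, East, North — every zone.
Total opening cost: 4 + 4 = 8.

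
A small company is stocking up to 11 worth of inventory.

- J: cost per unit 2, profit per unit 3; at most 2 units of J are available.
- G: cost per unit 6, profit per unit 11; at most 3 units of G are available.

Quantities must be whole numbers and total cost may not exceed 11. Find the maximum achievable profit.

2×J and 1×G: cost 10 ≤ 11, profit 2·3 + 1·11 = 17.
1×J and 1×G: cost 8 ≤ 11, profit 1·3 + 1·11 = 14.
Best is 17.

17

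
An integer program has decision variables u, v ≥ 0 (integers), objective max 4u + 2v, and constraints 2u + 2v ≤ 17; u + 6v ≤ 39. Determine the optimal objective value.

(u,v)=(8,0): 2·8+2·0=16≤17, 1·8+6·0=8≤39, objective 32.
(u,v)=(7,1): 2·7+2·1=16≤17, 1·7+6·1=13≤39, objective 30.
(u,v)=(7,0): 2·7+2·0=14≤17, 1·7+6·0=7≤39, objective 28.
Maximum is 32 at (u,v)=(8,0).

32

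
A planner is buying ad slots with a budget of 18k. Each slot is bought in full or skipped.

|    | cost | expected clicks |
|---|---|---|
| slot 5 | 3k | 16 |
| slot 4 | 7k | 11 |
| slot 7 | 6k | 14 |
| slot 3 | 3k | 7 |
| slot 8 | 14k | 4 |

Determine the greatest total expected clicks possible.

This is a 0-1 knapsack instance.
Allowing fractional choices, the relaxed optimum would be about 46.4, but ad slots are indivisible.
slot 5 + slot 4 + slot 7: cost 3 + 7 + 6 = 16 ≤ 18, expected clicks 16 + 11 + 14 = 41.
slot 5 + slot 4 + slot 3: cost 3 + 7 + 3 = 13 ≤ 18, expected clicks 16 + 11 + 7 = 34.
slot 5 + slot 7 + slot 3: cost 3 + 6 + 3 = 12 ≤ 18, expected clicks 16 + 14 + 7 = 37.
Best is slot 5, slot 4, and slot 7 with total expected clicks 41.

41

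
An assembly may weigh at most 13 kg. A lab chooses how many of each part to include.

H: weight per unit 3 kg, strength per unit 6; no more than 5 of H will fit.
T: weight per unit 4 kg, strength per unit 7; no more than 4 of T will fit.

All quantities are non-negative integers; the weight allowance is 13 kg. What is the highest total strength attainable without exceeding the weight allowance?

25

Take 3×H and 1×T: weight 13 ≤ 13, strength 3·6 + 1·7 = 25.
No other integer combination yields more.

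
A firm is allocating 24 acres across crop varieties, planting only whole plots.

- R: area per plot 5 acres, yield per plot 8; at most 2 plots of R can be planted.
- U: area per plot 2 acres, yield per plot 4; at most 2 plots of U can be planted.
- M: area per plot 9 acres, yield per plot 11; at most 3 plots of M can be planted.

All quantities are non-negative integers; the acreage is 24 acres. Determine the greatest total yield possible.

2×R, 1×U, and 1×M: area 21 ≤ 24, yield 2·8 + 1·4 + 1·11 = 31.
2×R, 2×U, and 1×M: area 23 ≤ 24, yield 2·8 + 2·4 + 1·11 = 35.
Best is 35.

35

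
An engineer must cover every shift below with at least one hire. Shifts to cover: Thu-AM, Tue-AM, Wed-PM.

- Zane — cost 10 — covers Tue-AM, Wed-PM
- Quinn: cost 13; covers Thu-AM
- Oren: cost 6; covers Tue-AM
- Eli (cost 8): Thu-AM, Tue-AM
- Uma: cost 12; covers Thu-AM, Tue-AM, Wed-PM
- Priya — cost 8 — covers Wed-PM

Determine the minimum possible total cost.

Uma alone covers Thu-AM, Tue-AM, Wed-PM — every shift.
Total cost: 12.

12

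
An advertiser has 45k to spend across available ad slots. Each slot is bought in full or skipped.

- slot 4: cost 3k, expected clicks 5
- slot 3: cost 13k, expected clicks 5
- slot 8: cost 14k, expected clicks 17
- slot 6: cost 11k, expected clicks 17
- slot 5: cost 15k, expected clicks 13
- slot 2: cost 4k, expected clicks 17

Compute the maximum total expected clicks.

64

This is a 0-1 knapsack instance.
slot 4 + slot 3 + slot 8 + slot 6 + slot 2: cost 3 + 13 + 14 + 11 + 4 = 45 ≤ 45, expected clicks 5 + 5 + 17 + 17 + 17 = 61.
slot 4 + slot 8 + slot 6 + slot 2: cost 3 + 14 + 11 + 4 = 32 ≤ 45, expected clicks 5 + 17 + 17 + 17 = 56.
slot 8 + slot 6 + slot 5 + slot 2: cost 14 + 11 + 15 + 4 = 44 ≤ 45, expected clicks 17 + 17 + 13 + 17 = 64.
Best is slot 8, slot 6, slot 5, and slot 2 with total expected clicks 64.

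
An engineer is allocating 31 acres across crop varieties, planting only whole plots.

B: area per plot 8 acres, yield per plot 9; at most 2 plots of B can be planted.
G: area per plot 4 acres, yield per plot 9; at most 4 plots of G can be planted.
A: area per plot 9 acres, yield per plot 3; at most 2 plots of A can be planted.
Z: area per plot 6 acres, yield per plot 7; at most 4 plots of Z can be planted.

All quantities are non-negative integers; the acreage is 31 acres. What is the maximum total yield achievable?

This is a bounded integer knapsack.
G has the best ratio (9/4); taking only G gives at most 4×9 = 36 (stopped by the supply cap of 4).
Mixing does better — 1×B, 4×G, and 1×Z: area 30 ≤ 31, yield 1·9 + 4·9 + 1·7 = 52.

52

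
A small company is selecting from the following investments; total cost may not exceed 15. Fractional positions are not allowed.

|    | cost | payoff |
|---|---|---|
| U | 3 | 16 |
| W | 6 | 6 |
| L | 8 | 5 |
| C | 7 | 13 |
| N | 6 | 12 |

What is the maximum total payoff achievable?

34

Take U, W, and N: cost 3 + 6 + 6 = 15 ≤ 15, payoff 16 + 6 + 12 = 34.
No other feasible combination does better.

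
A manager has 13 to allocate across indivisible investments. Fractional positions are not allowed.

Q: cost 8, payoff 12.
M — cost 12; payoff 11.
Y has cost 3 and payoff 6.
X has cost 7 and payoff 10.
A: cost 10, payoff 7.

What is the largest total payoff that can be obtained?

18

Treat it as a binary knapsack problem.
Y + A: cost 3 + 10 = 13 ≤ 13, payoff 6 + 7 = 13.
Q + Y: cost 8 + 3 = 11 ≤ 13, payoff 12 + 6 = 18.
Y + X: cost 3 + 7 = 10 ≤ 13, payoff 6 + 10 = 16.
Best is Q and Y with total payoff 18.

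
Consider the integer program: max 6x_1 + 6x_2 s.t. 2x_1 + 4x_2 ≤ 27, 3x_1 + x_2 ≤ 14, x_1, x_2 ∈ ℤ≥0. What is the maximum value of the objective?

Relaxing integrality, the LP optimum is 49.20 at (x_1,x_2) = (2.9, 5.3), which is not an integer point.
(x_1,x_2)=(3,5) is feasible, giving 48.
(x_1,x_2)=(3,4) is feasible, giving 42.
No feasible integer point exceeds 48.

48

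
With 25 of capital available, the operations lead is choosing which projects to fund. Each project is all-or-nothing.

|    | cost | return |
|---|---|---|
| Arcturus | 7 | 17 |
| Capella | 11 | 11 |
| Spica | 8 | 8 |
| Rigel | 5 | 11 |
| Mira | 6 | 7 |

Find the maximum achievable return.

39

Arcturus + Capella + Rigel: cost 7 + 11 + 5 = 23 ≤ 25, return 17 + 11 + 11 = 39.
Arcturus + Spica + Rigel: cost 7 + 8 + 5 = 20 ≤ 25, return 17 + 8 + 11 = 36.
Best is Arcturus, Capella, and Rigel with total return 39.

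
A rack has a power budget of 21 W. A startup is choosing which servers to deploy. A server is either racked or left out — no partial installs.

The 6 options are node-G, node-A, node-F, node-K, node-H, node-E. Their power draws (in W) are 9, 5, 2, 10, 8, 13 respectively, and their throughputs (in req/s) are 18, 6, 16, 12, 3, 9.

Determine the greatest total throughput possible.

node-G + node-F + node-K: power draw 9 + 2 + 10 = 21 ≤ 21, throughput 18 + 16 + 12 = 46.
node-G + node-F + node-H: power draw 9 + 2 + 8 = 19 ≤ 21, throughput 18 + 16 + 3 = 37.
node-G + node-A + node-F: power draw 9 + 5 + 2 = 16 ≤ 21, throughput 18 + 6 + 16 = 40.
Best is node-G, node-F, and node-K with total throughput 46.

46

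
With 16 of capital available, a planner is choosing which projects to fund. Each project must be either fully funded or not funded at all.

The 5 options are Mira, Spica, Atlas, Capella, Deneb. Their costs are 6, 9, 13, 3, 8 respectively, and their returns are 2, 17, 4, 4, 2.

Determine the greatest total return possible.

Spica + Capella: cost 9 + 3 = 12 ≤ 16, return 17 + 4 = 21.
Mira + Spica: cost 6 + 9 = 15 ≤ 16, return 2 + 17 = 19.
Spica: cost 9 ≤ 16, return 17.
Best is Spica and Capella with total return 21.

21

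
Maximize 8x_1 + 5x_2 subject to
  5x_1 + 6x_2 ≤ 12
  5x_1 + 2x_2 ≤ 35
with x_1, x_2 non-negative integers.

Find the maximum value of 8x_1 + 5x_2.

16

The continuous relaxation peaks at (2.4, 0) with value 19.20; rounding to a feasible lattice point costs some objective.
(x_1,x_2)=(2,0): 5·2+6·0=10≤12, 5·2+2·0=10≤35, objective 16.
(x_1,x_2)=(1,1): 5·1+6·1=11≤12, 5·1+2·1=7≤35, objective 13.
(x_1,x_2)=(1,0): 5·1+6·0=5≤12, 5·1+2·0=5≤35, objective 8.
Maximum is 16 at (x_1,x_2)=(2,0).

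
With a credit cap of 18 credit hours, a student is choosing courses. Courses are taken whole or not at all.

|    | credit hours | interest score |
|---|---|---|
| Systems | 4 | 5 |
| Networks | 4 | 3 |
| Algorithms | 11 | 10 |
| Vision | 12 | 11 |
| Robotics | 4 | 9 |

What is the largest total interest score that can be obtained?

20

Allowing fractional choices, the relaxed optimum would be about 23.2, but courses are indivisible.
Vision + Robotics: credit hours 12 + 4 = 16 ≤ 18, interest score 11 + 9 = 20.
Algorithms + Robotics: credit hours 11 + 4 = 15 ≤ 18, interest score 10 + 9 = 19.
Best is Vision and Robotics with total interest score 20.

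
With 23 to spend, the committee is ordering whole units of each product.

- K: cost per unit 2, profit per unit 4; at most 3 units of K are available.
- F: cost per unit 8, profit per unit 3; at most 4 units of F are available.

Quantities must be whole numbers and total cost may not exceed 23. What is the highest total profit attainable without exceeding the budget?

K has the best ratio (4/2); taking only K gives at most 3×4 = 12 (stopped by the supply cap of 3).
Mixing does better — 3×K and 2×F: cost 22 ≤ 23, profit 3·4 + 2·3 = 18.

18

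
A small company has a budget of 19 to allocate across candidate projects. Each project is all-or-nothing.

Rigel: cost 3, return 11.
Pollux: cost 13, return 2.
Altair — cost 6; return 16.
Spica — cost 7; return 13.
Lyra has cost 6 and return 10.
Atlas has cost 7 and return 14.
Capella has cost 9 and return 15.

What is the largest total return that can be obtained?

This is an integer program with binary decision variables.
Rigel + Altair + Capella: cost 3 + 6 + 9 = 18 ≤ 19, return 11 + 16 + 15 = 42.
Rigel + Altair + Atlas: cost 3 + 6 + 7 = 16 ≤ 19, return 11 + 16 + 14 = 41.
Best is Rigel, Altair, and Capella with total return 42.

42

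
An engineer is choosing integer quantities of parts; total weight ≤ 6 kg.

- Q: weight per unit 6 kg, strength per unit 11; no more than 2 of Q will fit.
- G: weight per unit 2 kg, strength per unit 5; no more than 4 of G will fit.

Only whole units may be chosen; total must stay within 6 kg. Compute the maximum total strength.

15

This is a bounded integer knapsack.
G has the best ratio (5/2); taking only G gives at most 3×5 = 15 (stopped by the weight limit).
Optimal: 3×G: weight 6 ≤ 6, strength 3·5 = 15.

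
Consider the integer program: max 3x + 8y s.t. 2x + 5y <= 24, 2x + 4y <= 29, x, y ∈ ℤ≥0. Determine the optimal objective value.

(x,y)=(2,4) is feasible, giving 38.
(x,y)=(1,4) is feasible, giving 35.
(x,y)=(3,3) is feasible, giving 33.
(x,y)=(0,4) is feasible, giving 32.
The best lattice point is (2,4), giving 38.

38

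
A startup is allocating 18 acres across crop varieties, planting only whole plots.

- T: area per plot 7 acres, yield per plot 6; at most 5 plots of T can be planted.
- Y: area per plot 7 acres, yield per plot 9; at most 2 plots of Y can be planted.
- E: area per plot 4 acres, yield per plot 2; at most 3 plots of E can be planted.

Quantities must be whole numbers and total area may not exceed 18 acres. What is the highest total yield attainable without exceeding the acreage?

This is a bounded integer knapsack.
Y has the best ratio (9/7); taking only Y gives at most 2×9 = 18 (stopped by the area limit).
Mixing does better — 2×Y and 1×E: area 18 ≤ 18, yield 2·9 + 1·2 = 20.

20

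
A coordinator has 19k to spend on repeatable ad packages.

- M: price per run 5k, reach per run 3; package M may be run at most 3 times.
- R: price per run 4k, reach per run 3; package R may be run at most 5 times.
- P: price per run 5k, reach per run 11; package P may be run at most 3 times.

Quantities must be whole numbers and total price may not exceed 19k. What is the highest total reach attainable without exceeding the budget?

36

This is a bounded integer knapsack.
P has the best ratio (11/5); taking only P gives at most 3×11 = 33 (stopped by the price limit).
Mixing does better — 1×R and 3×P: price 19 ≤ 19, reach 1·3 + 3·11 = 36.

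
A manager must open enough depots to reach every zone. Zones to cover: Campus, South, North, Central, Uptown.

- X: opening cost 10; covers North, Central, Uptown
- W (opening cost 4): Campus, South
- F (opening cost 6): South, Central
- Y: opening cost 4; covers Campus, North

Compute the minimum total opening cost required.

14

Choose X and W: together they cover Campus, South, North, Central, Uptown — every zone.
Total opening cost: 10 + 4 = 14.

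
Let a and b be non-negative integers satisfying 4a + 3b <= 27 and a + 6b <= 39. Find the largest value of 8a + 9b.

(a,b)=(2,6) is feasible, giving 70.
(a,b)=(3,5) is feasible, giving 69.
(a,b)=(1,6) is feasible, giving 62.
(a,b)=(2,5) is feasible, giving 61.
No feasible integer point exceeds 70.

70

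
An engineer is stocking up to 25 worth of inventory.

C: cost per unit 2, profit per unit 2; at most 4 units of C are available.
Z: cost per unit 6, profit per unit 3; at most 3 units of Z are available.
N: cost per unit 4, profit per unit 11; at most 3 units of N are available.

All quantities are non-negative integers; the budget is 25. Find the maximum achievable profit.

3×C, 1×Z, and 3×N: cost 24 ≤ 25, profit 3·2 + 1·3 + 3·11 = 42.
4×C and 3×N: cost 20 ≤ 25, profit 4·2 + 3·11 = 41.
Best is 42.

42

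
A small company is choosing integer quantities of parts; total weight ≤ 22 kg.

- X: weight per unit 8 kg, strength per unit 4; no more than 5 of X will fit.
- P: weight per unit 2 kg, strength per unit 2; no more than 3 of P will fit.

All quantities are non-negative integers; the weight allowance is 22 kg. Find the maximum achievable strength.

2×X and 3×P: weight 22 ≤ 22, strength 2·4 + 3·2 = 14.
2×X and 2×P: weight 20 ≤ 22, strength 2·4 + 2·2 = 12.
Best is 14.

14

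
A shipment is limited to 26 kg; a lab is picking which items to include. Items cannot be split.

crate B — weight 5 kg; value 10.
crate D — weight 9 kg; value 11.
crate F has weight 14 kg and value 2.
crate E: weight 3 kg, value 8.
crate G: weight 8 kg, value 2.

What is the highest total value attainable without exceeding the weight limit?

31

Allowing fractional choices, the relaxed optimum would be about 31.1, but items are indivisible.
crate B + crate D + crate E + crate G: weight 5 + 9 + 3 + 8 = 25 ≤ 26, value 10 + 11 + 8 + 2 = 31.
crate B + crate D + crate G: weight 5 + 9 + 8 = 22 ≤ 26, value 10 + 11 + 2 = 23.
crate B + crate D + crate E: weight 5 + 9 + 3 = 17 ≤ 26, value 10 + 11 + 8 = 29.
Best is crate B, crate D, crate E, and crate G with total value 31.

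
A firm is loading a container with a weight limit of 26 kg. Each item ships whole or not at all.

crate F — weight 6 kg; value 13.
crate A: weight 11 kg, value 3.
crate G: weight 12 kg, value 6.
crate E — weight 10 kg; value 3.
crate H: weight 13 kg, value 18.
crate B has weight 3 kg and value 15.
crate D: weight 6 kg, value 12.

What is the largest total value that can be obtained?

This is a 0-1 knapsack instance.
Allowing fractional choices, the relaxed optimum would be about 55.2, but items are indivisible.
crate H + crate B + crate D: weight 13 + 3 + 6 = 22 ≤ 26, value 18 + 15 + 12 = 45.
crate F + crate H + crate B: weight 6 + 13 + 3 = 22 ≤ 26, value 13 + 18 + 15 = 46.
Best is crate F, crate H, and crate B with total value 46.

46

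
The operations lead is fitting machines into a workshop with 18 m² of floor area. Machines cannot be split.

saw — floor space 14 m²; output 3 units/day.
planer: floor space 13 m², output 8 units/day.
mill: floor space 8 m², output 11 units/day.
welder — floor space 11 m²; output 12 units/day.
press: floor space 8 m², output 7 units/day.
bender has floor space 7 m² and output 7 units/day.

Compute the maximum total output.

19

mill + bender: floor space 8 + 7 = 15 ≤ 18, output 11 + 7 = 18.
welder + bender: floor space 11 + 7 = 18 ≤ 18, output 12 + 7 = 19.
Best is welder and bender with total output 19.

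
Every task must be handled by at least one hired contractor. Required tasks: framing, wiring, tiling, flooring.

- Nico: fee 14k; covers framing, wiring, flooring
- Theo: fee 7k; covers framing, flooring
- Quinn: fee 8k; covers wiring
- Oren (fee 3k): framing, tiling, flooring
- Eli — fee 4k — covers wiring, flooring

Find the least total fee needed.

7

This is a weighted set-cover instance.
Choose Oren and Eli: together they cover framing, wiring, tiling, flooring — every task.
Total fee: 3 + 4 = 7.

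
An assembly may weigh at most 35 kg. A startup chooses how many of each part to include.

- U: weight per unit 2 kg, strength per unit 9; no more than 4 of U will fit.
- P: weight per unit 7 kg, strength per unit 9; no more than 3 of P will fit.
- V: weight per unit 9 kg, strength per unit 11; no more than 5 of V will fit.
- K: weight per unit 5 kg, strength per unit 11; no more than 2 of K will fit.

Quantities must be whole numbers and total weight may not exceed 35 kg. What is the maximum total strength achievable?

This is a bounded integer knapsack.
U has the best ratio (9/2); taking only U gives at most 4×9 = 36 (stopped by the supply cap of 4).
Mixing does better — 4×U, 1×P, 1×V, and 2×K: weight 34 ≤ 35, strength 4·9 + 1·9 + 1·11 + 2·11 = 78.

78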